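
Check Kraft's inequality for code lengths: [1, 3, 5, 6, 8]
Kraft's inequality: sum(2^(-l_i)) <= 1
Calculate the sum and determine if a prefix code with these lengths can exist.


Sum = 2^(-1) + 2^(-3) + 2^(-5) + 2^(-6) + 2^(-8)
    = 0.5 + 0.125 + 0.03125 + 0.015625 + 0.00390625
    = 173/256 = 0.67578125
Since 0.67578125 <= 1, Kraft's inequality IS satisfied.
A prefix code with these lengths CAN exist.

Kraft sum = 0.67578125. Satisfied.


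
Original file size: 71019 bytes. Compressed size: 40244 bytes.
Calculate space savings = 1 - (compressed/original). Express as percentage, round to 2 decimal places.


ratio = compressed/original = 40244/71019 = 0.566665
savings = 1 - ratio = 1 - 0.566665 = 0.433335
as a percentage: 0.433335 * 100 = 43.33%

Space savings = 1 - 40244/71019 = 43.33%


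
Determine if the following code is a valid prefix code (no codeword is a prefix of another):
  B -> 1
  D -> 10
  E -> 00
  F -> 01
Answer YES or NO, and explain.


Checking each pair (does one codeword prefix another?):
  B='1' vs D='10': prefix -- VIOLATION

NO -- this is NOT a valid prefix code. B (1) is a prefix of D (10).


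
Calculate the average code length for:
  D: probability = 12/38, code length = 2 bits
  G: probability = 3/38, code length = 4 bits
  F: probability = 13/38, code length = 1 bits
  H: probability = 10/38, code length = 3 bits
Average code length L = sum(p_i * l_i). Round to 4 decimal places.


Weighted contributions p_i * l_i:
  D: (12/38) * 2 = 24/38
  G: (3/38) * 4 = 12/38
  F: (13/38) * 1 = 13/38
  H: (10/38) * 3 = 30/38
Sum = (24 + 12 + 13 + 30)/38 = 79/38

L = 79/38 = 2.0789 bits/symbol


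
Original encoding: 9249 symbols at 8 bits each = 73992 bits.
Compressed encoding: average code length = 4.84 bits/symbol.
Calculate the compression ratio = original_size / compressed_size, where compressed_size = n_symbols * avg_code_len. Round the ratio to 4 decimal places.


original_size = n_symbols * orig_bits = 9249 * 8 = 73992 bits
compressed_size = n_symbols * avg_code_len = 9249 * 4.84 = 44765.16 bits
ratio = original_size / compressed_size = 73992 / 44765.16 = 1.6529

Compression ratio = 1.6529


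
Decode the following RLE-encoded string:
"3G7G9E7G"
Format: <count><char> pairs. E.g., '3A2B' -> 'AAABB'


Expanding each <count><char> pair:
  3G -> 'GGG'
  7G -> 'GGGGGGG'
  9E -> 'EEEEEEEEE'
  7G -> 'GGGGGGG'

Decoded = GGGGGGGGGGEEEEEEEEEGGGGGGG


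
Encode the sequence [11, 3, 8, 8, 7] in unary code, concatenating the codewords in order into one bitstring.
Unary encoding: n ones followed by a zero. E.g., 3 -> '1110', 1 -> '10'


Encode each number as n ones followed by a terminating 0:
  11 -> 111111111110 (12 bits)
  3 -> 1110 (4 bits)
  8 -> 111111110 (9 bits)
  8 -> 111111110 (9 bits)
  7 -> 11111110 (8 bits)
Total length = 12 + 4 + 9 + 9 + 8 = 42 bits.

Unary([11, 3, 8, 8, 7]) = 111111111110111011111111011111111011111110 (42 bits)


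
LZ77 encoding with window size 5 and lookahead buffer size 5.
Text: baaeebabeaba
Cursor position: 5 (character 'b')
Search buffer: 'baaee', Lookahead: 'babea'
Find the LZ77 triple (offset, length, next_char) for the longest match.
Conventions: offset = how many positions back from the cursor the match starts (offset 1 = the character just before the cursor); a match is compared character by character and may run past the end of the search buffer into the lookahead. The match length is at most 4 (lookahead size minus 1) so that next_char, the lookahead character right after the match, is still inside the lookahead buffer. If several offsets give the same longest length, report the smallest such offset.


Try each offset into the search buffer:
  offset=1 (pos 4, char 'e'): match length 0
  offset=2 (pos 3, char 'e'): match length 0
  offset=3 (pos 2, char 'a'): match length 0
  offset=4 (pos 1, char 'a'): match length 0
  offset=5 (pos 0, char 'b'): match length 2
Longest match has length 2 at offset 5.
next_char = character at position 5 + 2 = 7 -> 'b'

Best match: offset=5, length=2 (matching 'ba' starting at position 0)
LZ77 triple: (5, 2, 'b')


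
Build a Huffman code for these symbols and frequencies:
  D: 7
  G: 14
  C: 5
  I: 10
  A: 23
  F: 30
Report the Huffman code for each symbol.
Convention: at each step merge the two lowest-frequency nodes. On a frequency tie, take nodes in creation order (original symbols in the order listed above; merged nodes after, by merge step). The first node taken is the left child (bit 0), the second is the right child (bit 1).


Huffman tree construction:
Step 1: Merge C(5) + D(7) = 12
Step 2: Merge I(10) + (C+D)(12) = 22
Step 3: Merge G(14) + (I+(C+D))(22) = 36
Step 4: Merge A(23) + F(30) = 53
Step 5: Merge (G+(I+(C+D)))(36) + (A+F)(53) = 89
Read each symbol's code off the tree from the root (left child = 0, right child = 1).

Codes:
  D: 0111 (length 4)
  G: 00 (length 2)
  C: 0110 (length 4)
  I: 010 (length 3)
  A: 10 (length 2)
  F: 11 (length 2)
Average code length: 212/89 = 2.3820 bits/symbol


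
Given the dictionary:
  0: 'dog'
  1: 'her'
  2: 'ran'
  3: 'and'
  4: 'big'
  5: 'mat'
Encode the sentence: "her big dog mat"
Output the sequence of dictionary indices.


Look up each word in the dictionary:
  'her' -> 1
  'big' -> 4
  'dog' -> 0
  'mat' -> 5

Encoded: [1, 4, 0, 5]


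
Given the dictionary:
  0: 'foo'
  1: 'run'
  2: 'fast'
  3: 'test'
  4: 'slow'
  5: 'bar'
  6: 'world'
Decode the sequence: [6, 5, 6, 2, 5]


Look up each index in the dictionary:
  6 -> 'world'
  5 -> 'bar'
  6 -> 'world'
  2 -> 'fast'
  5 -> 'bar'

Decoded: "world bar world fast bar"


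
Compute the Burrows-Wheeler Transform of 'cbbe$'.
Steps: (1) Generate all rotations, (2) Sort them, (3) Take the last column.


Rotations (sorted):
  0: $cbbe -> last char: e
  1: bbe$c -> last char: c
  2: be$cb -> last char: b
  3: cbbe$ -> last char: $
  4: e$cbb -> last char: b


BWT = ecb$b


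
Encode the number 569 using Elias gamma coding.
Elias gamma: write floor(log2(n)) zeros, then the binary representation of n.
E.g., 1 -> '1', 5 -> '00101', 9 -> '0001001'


num_bits = floor(log2(569)) + 1 = 10
leading_zeros = num_bits - 1 = 9
binary(569) = 1000111001

Elias gamma(569) = '000000000' + '1000111001' = 0000000001000111001 (19 bits)


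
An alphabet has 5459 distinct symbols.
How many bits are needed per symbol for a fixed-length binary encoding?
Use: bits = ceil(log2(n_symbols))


log2(5459) = 12.4144
Bracket: 2^12 = 4096 < 5459 <= 2^13 = 8192
So ceil(log2(5459)) = 13

bits = ceil(log2(5459)) = ceil(12.4144) = 13 bits


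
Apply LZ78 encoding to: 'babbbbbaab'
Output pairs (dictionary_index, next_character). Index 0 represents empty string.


LZ78 encoding steps:
Dictionary: {0: ''}
Step 1: w='' (idx 0), next='b' -> output (0, 'b'), add 'b' as idx 1
Step 2: w='' (idx 0), next='a' -> output (0, 'a'), add 'a' as idx 2
Step 3: w='b' (idx 1), next='b' -> output (1, 'b'), add 'bb' as idx 3
Step 4: w='bb' (idx 3), next='b' -> output (3, 'b'), add 'bbb' as idx 4
Step 5: w='a' (idx 2), next='a' -> output (2, 'a'), add 'aa' as idx 5
Step 6: w='b' (idx 1), end of input -> output (1, '')


Encoded: [(0, 'b'), (0, 'a'), (1, 'b'), (3, 'b'), (2, 'a'), (1, '')]


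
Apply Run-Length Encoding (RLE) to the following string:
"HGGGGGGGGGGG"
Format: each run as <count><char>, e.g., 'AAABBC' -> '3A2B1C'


Scanning runs left to right:
  i=0: run of 'H' x 1 -> '1H'
  i=1: run of 'G' x 11 -> '11G'

RLE = 1H11G


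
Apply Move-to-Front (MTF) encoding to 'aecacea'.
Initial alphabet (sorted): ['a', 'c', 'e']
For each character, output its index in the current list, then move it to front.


MTF encoding:
'a': index 0 in ['a', 'c', 'e'] -> ['a', 'c', 'e']
'e': index 2 in ['a', 'c', 'e'] -> ['e', 'a', 'c']
'c': index 2 in ['e', 'a', 'c'] -> ['c', 'e', 'a']
'a': index 2 in ['c', 'e', 'a'] -> ['a', 'c', 'e']
'c': index 1 in ['a', 'c', 'e'] -> ['c', 'a', 'e']
'e': index 2 in ['c', 'a', 'e'] -> ['e', 'c', 'a']
'a': index 2 in ['e', 'c', 'a'] -> ['a', 'e', 'c']


Output: [0, 2, 2, 2, 1, 2, 2]


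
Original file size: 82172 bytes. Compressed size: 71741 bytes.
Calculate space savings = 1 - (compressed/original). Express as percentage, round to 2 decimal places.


ratio = compressed/original = 71741/82172 = 0.873059
savings = 1 - ratio = 1 - 0.873059 = 0.126941
as a percentage: 0.126941 * 100 = 12.69%

Space savings = 1 - 71741/82172 = 12.69%


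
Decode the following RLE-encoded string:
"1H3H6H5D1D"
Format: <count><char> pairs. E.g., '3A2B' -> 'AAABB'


Expanding each <count><char> pair:
  1H -> 'H'
  3H -> 'HHH'
  6H -> 'HHHHHH'
  5D -> 'DDDDD'
  1D -> 'D'

Decoded = HHHHHHHHHHDDDDDD


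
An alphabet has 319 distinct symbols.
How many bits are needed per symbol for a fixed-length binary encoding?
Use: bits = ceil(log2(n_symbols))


log2(319) = 8.3174
Bracket: 2^8 = 256 < 319 <= 2^9 = 512
So ceil(log2(319)) = 9

bits = ceil(log2(319)) = ceil(8.3174) = 9 bits


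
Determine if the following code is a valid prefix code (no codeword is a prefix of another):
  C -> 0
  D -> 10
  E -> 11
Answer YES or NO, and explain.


Checking each pair (does one codeword prefix another?):
  C='0' vs D='10': no prefix
  C='0' vs E='11': no prefix
  D='10' vs C='0': no prefix
  D='10' vs E='11': no prefix
  E='11' vs C='0': no prefix
  E='11' vs D='10': no prefix
No violation found over all pairs.

YES -- this is a valid prefix code. No codeword is a prefix of any other codeword.


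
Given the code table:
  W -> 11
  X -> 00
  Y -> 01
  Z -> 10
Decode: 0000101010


Decoding:
00 -> X
00 -> X
10 -> Z
10 -> Z
10 -> Z


Result: XXZZZ


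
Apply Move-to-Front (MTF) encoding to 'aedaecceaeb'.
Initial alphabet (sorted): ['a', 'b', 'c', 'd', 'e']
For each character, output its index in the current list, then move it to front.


MTF encoding:
'a': index 0 in ['a', 'b', 'c', 'd', 'e'] -> ['a', 'b', 'c', 'd', 'e']
'e': index 4 in ['a', 'b', 'c', 'd', 'e'] -> ['e', 'a', 'b', 'c', 'd']
'd': index 4 in ['e', 'a', 'b', 'c', 'd'] -> ['d', 'e', 'a', 'b', 'c']
'a': index 2 in ['d', 'e', 'a', 'b', 'c'] -> ['a', 'd', 'e', 'b', 'c']
'e': index 2 in ['a', 'd', 'e', 'b', 'c'] -> ['e', 'a', 'd', 'b', 'c']
'c': index 4 in ['e', 'a', 'd', 'b', 'c'] -> ['c', 'e', 'a', 'd', 'b']
'c': index 0 in ['c', 'e', 'a', 'd', 'b'] -> ['c', 'e', 'a', 'd', 'b']
'e': index 1 in ['c', 'e', 'a', 'd', 'b'] -> ['e', 'c', 'a', 'd', 'b']
'a': index 2 in ['e', 'c', 'a', 'd', 'b'] -> ['a', 'e', 'c', 'd', 'b']
'e': index 1 in ['a', 'e', 'c', 'd', 'b'] -> ['e', 'a', 'c', 'd', 'b']
'b': index 4 in ['e', 'a', 'c', 'd', 'b'] -> ['b', 'e', 'a', 'c', 'd']


Output: [0, 4, 4, 2, 2, 4, 0, 1, 2, 1, 4]


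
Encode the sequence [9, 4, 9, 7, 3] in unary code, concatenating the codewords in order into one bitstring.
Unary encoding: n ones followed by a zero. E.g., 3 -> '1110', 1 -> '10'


Encode each number as n ones followed by a terminating 0:
  9 -> 1111111110 (10 bits)
  4 -> 11110 (5 bits)
  9 -> 1111111110 (10 bits)
  7 -> 11111110 (8 bits)
  3 -> 1110 (4 bits)
Total length = 10 + 5 + 10 + 8 + 4 = 37 bits.

Unary([9, 4, 9, 7, 3]) = 1111111110111101111111110111111101110 (37 bits)


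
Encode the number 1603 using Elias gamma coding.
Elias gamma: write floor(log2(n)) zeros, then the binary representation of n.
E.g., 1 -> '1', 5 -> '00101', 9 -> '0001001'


num_bits = floor(log2(1603)) + 1 = 11
leading_zeros = num_bits - 1 = 10
binary(1603) = 11001000011

Elias gamma(1603) = '0000000000' + '11001000011' = 000000000011001000011 (21 bits)


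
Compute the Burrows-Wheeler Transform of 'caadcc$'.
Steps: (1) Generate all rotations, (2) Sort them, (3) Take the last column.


Rotations (sorted):
  0: $caadcc -> last char: c
  1: aadcc$c -> last char: c
  2: adcc$ca -> last char: a
  3: c$caadc -> last char: c
  4: caadcc$ -> last char: $
  5: cc$caad -> last char: d
  6: dcc$caa -> last char: a


BWT = ccac$da


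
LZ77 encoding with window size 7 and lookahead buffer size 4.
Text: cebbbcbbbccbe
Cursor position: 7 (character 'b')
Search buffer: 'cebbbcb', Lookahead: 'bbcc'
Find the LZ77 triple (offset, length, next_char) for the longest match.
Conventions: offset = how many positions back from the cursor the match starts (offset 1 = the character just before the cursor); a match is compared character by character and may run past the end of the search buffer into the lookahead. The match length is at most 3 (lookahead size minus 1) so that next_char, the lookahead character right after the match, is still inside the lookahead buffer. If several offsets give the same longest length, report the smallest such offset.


Try each offset into the search buffer:
  offset=1 (pos 6, char 'b'): match length 2
  offset=2 (pos 5, char 'c'): match length 0
  offset=3 (pos 4, char 'b'): match length 1
  offset=4 (pos 3, char 'b'): match length 3
  offset=5 (pos 2, char 'b'): match length 2
  offset=6 (pos 1, char 'e'): match length 0
  offset=7 (pos 0, char 'c'): match length 0
Longest match has length 3 at offset 4.
next_char = character at position 7 + 3 = 10 -> 'c'

Best match: offset=4, length=3 (matching 'bbc' starting at position 3)
LZ77 triple: (4, 3, 'c')


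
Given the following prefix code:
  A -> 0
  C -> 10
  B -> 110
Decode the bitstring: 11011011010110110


Decoding step by step:
Bits 110 -> B
Bits 110 -> B
Bits 110 -> B
Bits 10 -> C
Bits 110 -> B
Bits 110 -> B


Decoded message: BBBCBB


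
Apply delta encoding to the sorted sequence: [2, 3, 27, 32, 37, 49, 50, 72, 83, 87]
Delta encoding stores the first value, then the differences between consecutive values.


First value: 2
Deltas:
  3 - 2 = 1
  27 - 3 = 24
  32 - 27 = 5
  37 - 32 = 5
  49 - 37 = 12
  50 - 49 = 1
  72 - 50 = 22
  83 - 72 = 11
  87 - 83 = 4


Delta encoded: [2, 1, 24, 5, 5, 12, 1, 22, 11, 4]


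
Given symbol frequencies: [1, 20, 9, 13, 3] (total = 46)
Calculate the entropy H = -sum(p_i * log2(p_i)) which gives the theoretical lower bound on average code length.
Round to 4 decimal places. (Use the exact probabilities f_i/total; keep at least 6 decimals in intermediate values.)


Per-symbol terms -p_i * log2(p_i) with p_i = f_i/46:
  p = 1/46 = 0.021739: log2(p) = -5.523562, -p*log2(p) = 0.120077
  p = 20/46 = 0.434783: log2(p) = -1.201634, -p*log2(p) = 0.522450
  p = 9/46 = 0.195652: log2(p) = -2.353637, -p*log2(p) = 0.460494
  p = 13/46 = 0.282609: log2(p) = -1.823122, -p*log2(p) = 0.515230
  p = 3/46 = 0.065217: log2(p) = -3.938599, -p*log2(p) = 0.256865
H = 0.120077 + 0.522450 + 0.460494 + 0.515230 + 0.256865 = 1.875116

H = 1.8751 bits/symbol


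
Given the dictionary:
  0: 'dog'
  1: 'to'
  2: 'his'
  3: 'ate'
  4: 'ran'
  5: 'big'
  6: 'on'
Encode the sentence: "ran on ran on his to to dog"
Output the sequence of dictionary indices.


Look up each word in the dictionary:
  'ran' -> 4
  'on' -> 6
  'ran' -> 4
  'on' -> 6
  'his' -> 2
  'to' -> 1
  'to' -> 1
  'dog' -> 0

Encoded: [4, 6, 4, 6, 2, 1, 1, 0]


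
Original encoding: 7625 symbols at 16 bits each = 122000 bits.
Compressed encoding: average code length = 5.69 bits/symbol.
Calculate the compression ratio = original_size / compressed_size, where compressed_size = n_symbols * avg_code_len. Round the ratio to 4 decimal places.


original_size = n_symbols * orig_bits = 7625 * 16 = 122000 bits
compressed_size = n_symbols * avg_code_len = 7625 * 5.69 = 43386.25 bits
ratio = original_size / compressed_size = 122000 / 43386.25 = 2.812

Compression ratio = 2.812


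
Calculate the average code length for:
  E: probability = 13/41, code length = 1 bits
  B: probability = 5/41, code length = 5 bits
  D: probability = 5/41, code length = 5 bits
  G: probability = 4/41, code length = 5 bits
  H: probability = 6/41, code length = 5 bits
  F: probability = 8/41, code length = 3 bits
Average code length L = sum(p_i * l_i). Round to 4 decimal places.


Weighted contributions p_i * l_i:
  E: (13/41) * 1 = 13/41
  B: (5/41) * 5 = 25/41
  D: (5/41) * 5 = 25/41
  G: (4/41) * 5 = 20/41
  H: (6/41) * 5 = 30/41
  F: (8/41) * 3 = 24/41
Sum = (13 + 25 + 25 + 20 + 30 + 24)/41 = 137/41

L = 137/41 = 3.3415 bits/symbol


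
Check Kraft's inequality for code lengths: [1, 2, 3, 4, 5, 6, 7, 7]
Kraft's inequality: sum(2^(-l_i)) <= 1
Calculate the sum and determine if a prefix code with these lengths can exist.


Sum = 2^(-1) + 2^(-2) + 2^(-3) + 2^(-4) + 2^(-5) + 2^(-6) + 2^(-7) + 2^(-7)
    = 0.5 + 0.25 + 0.125 + 0.0625 + 0.03125 + 0.015625 + 0.0078125 + 0.0078125
    = 128/128 = 1.0
Since 1.0 <= 1, Kraft's inequality IS satisfied.
A prefix code with these lengths CAN exist.

Kraft sum = 1.0. Satisfied.


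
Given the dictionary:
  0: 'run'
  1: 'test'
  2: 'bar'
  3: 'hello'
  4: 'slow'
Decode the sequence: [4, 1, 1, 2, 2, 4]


Look up each index in the dictionary:
  4 -> 'slow'
  1 -> 'test'
  1 -> 'test'
  2 -> 'bar'
  2 -> 'bar'
  4 -> 'slow'

Decoded: "slow test test bar bar slow"


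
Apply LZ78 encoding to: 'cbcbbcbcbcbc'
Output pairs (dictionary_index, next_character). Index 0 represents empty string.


LZ78 encoding steps:
Dictionary: {0: ''}
Step 1: w='' (idx 0), next='c' -> output (0, 'c'), add 'c' as idx 1
Step 2: w='' (idx 0), next='b' -> output (0, 'b'), add 'b' as idx 2
Step 3: w='c' (idx 1), next='b' -> output (1, 'b'), add 'cb' as idx 3
Step 4: w='b' (idx 2), next='c' -> output (2, 'c'), add 'bc' as idx 4
Step 5: w='bc' (idx 4), next='b' -> output (4, 'b'), add 'bcb' as idx 5
Step 6: w='cb' (idx 3), next='c' -> output (3, 'c'), add 'cbc' as idx 6


Encoded: [(0, 'c'), (0, 'b'), (1, 'b'), (2, 'c'), (4, 'b'), (3, 'c')]


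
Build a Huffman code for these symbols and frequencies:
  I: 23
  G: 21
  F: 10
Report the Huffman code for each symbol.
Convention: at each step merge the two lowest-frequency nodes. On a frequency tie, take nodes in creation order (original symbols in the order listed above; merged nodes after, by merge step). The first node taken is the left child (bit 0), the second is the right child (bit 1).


Huffman tree construction:
Step 1: Merge F(10) + G(21) = 31
Step 2: Merge I(23) + (F+G)(31) = 54
Read each symbol's code off the tree from the root (left child = 0, right child = 1).

Codes:
  I: 0 (length 1)
  G: 11 (length 2)
  F: 10 (length 2)
Average code length: 85/54 = 1.5741 bits/symbol


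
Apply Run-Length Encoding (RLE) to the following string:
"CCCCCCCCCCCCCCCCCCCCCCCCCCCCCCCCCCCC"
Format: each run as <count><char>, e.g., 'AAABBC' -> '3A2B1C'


Scanning runs left to right:
  i=0: run of 'C' x 36 -> '36C'

RLE = 36C


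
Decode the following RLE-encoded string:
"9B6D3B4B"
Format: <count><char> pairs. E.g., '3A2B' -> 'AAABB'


Expanding each <count><char> pair:
  9B -> 'BBBBBBBBB'
  6D -> 'DDDDDD'
  3B -> 'BBB'
  4B -> 'BBBB'

Decoded = BBBBBBBBBDDDDDDBBBBBBB


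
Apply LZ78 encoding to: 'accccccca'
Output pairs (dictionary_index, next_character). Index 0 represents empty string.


LZ78 encoding steps:
Dictionary: {0: ''}
Step 1: w='' (idx 0), next='a' -> output (0, 'a'), add 'a' as idx 1
Step 2: w='' (idx 0), next='c' -> output (0, 'c'), add 'c' as idx 2
Step 3: w='c' (idx 2), next='c' -> output (2, 'c'), add 'cc' as idx 3
Step 4: w='cc' (idx 3), next='c' -> output (3, 'c'), add 'ccc' as idx 4
Step 5: w='c' (idx 2), next='a' -> output (2, 'a'), add 'ca' as idx 5


Encoded: [(0, 'a'), (0, 'c'), (2, 'c'), (3, 'c'), (2, 'a')]


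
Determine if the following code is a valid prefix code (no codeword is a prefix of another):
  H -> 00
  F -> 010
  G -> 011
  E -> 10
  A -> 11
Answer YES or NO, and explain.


Checking each pair (does one codeword prefix another?):
  H='00' vs F='010': no prefix
  H='00' vs G='011': no prefix
  H='00' vs E='10': no prefix
  H='00' vs A='11': no prefix
  F='010' vs H='00': no prefix
  F='010' vs G='011': no prefix
  F='010' vs E='10': no prefix
  F='010' vs A='11': no prefix
  G='011' vs H='00': no prefix
  G='011' vs F='010': no prefix
  G='011' vs E='10': no prefix
  G='011' vs A='11': no prefix
  E='10' vs H='00': no prefix
  E='10' vs F='010': no prefix
  E='10' vs G='011': no prefix
  E='10' vs A='11': no prefix
  A='11' vs H='00': no prefix
  A='11' vs F='010': no prefix
  A='11' vs G='011': no prefix
  A='11' vs E='10': no prefix
No violation found over all pairs.

YES -- this is a valid prefix code. No codeword is a prefix of any other codeword.


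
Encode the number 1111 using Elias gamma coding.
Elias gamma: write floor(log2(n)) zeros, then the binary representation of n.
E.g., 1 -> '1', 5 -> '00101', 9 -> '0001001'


num_bits = floor(log2(1111)) + 1 = 11
leading_zeros = num_bits - 1 = 10
binary(1111) = 10001010111

Elias gamma(1111) = '0000000000' + '10001010111' = 000000000010001010111 (21 bits)


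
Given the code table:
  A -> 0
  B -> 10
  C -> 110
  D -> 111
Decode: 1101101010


Decoding:
110 -> C
110 -> C
10 -> B
10 -> B


Result: CCBB


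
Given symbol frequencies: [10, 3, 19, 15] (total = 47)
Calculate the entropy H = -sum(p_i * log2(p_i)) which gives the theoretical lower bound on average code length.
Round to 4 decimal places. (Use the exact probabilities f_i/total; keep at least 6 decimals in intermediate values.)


Per-symbol terms -p_i * log2(p_i) with p_i = f_i/47:
  p = 10/47 = 0.212766: log2(p) = -2.232661, -p*log2(p) = 0.475034
  p = 3/47 = 0.063830: log2(p) = -3.969626, -p*log2(p) = 0.253380
  p = 19/47 = 0.404255: log2(p) = -1.306661, -p*log2(p) = 0.528225
  p = 15/47 = 0.319149: log2(p) = -1.647698, -p*log2(p) = 0.525861
H = 0.475034 + 0.253380 + 0.528225 + 0.525861 = 1.782500

H = 1.7825 bits/symbol


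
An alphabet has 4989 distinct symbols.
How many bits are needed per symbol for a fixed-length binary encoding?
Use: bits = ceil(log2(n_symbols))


log2(4989) = 12.2845
Bracket: 2^12 = 4096 < 4989 <= 2^13 = 8192
So ceil(log2(4989)) = 13

bits = ceil(log2(4989)) = ceil(12.2845) = 13 bits


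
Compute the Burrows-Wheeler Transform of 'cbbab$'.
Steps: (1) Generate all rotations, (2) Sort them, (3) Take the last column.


Rotations (sorted):
  0: $cbbab -> last char: b
  1: ab$cbb -> last char: b
  2: b$cbba -> last char: a
  3: bab$cb -> last char: b
  4: bbab$c -> last char: c
  5: cbbab$ -> last char: $


BWT = bbabc$


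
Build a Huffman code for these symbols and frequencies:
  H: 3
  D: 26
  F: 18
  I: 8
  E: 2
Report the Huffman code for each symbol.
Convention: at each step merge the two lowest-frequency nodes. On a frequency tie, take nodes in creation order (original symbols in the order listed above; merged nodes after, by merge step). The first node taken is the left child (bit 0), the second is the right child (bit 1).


Huffman tree construction:
Step 1: Merge E(2) + H(3) = 5
Step 2: Merge (E+H)(5) + I(8) = 13
Step 3: Merge ((E+H)+I)(13) + F(18) = 31
Step 4: Merge D(26) + (((E+H)+I)+F)(31) = 57
Read each symbol's code off the tree from the root (left child = 0, right child = 1).

Codes:
  H: 1001 (length 4)
  D: 0 (length 1)
  F: 11 (length 2)
  I: 101 (length 3)
  E: 1000 (length 4)
Average code length: 106/57 = 1.8596 bits/symbol


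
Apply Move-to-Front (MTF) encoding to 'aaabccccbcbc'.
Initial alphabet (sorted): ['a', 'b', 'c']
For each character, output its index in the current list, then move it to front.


MTF encoding:
'a': index 0 in ['a', 'b', 'c'] -> ['a', 'b', 'c']
'a': index 0 in ['a', 'b', 'c'] -> ['a', 'b', 'c']
'a': index 0 in ['a', 'b', 'c'] -> ['a', 'b', 'c']
'b': index 1 in ['a', 'b', 'c'] -> ['b', 'a', 'c']
'c': index 2 in ['b', 'a', 'c'] -> ['c', 'b', 'a']
'c': index 0 in ['c', 'b', 'a'] -> ['c', 'b', 'a']
'c': index 0 in ['c', 'b', 'a'] -> ['c', 'b', 'a']
'c': index 0 in ['c', 'b', 'a'] -> ['c', 'b', 'a']
'b': index 1 in ['c', 'b', 'a'] -> ['b', 'c', 'a']
'c': index 1 in ['b', 'c', 'a'] -> ['c', 'b', 'a']
'b': index 1 in ['c', 'b', 'a'] -> ['b', 'c', 'a']
'c': index 1 in ['b', 'c', 'a'] -> ['c', 'b', 'a']


Output: [0, 0, 0, 1, 2, 0, 0, 0, 1, 1, 1, 1]


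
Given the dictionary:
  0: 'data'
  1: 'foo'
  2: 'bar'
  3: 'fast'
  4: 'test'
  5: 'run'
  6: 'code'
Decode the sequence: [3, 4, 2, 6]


Look up each index in the dictionary:
  3 -> 'fast'
  4 -> 'test'
  2 -> 'bar'
  6 -> 'code'

Decoded: "fast test bar code"


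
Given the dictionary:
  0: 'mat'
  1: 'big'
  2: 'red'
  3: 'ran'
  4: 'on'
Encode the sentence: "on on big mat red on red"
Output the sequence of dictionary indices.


Look up each word in the dictionary:
  'on' -> 4
  'on' -> 4
  'big' -> 1
  'mat' -> 0
  'red' -> 2
  'on' -> 4
  'red' -> 2

Encoded: [4, 4, 1, 0, 2, 4, 2]


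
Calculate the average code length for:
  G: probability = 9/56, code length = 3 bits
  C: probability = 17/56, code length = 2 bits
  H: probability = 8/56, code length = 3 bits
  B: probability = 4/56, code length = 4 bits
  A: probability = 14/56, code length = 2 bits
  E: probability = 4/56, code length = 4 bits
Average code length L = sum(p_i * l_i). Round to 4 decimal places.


Weighted contributions p_i * l_i:
  G: (9/56) * 3 = 27/56
  C: (17/56) * 2 = 34/56
  H: (8/56) * 3 = 24/56
  B: (4/56) * 4 = 16/56
  A: (14/56) * 2 = 28/56
  E: (4/56) * 4 = 16/56
Sum = (27 + 34 + 24 + 16 + 28 + 16)/56 = 145/56

L = 145/56 = 2.5893 bits/symbol


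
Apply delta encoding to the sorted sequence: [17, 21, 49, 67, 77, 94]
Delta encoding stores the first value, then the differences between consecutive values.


First value: 17
Deltas:
  21 - 17 = 4
  49 - 21 = 28
  67 - 49 = 18
  77 - 67 = 10
  94 - 77 = 17


Delta encoded: [17, 4, 28, 18, 10, 17]


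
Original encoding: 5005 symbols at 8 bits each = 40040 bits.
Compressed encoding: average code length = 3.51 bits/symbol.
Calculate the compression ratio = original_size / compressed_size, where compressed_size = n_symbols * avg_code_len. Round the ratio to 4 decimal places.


original_size = n_symbols * orig_bits = 5005 * 8 = 40040 bits
compressed_size = n_symbols * avg_code_len = 5005 * 3.51 = 17567.55 bits
ratio = original_size / compressed_size = 40040 / 17567.55 = 2.2792

Compression ratio = 2.2792


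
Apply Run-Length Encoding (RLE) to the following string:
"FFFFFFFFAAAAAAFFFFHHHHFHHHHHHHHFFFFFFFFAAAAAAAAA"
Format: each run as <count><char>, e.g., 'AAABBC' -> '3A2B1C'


Scanning runs left to right:
  i=0: run of 'F' x 8 -> '8F'
  i=8: run of 'A' x 6 -> '6A'
  i=14: run of 'F' x 4 -> '4F'
  i=18: run of 'H' x 4 -> '4H'
  i=22: run of 'F' x 1 -> '1F'
  i=23: run of 'H' x 8 -> '8H'
  i=31: run of 'F' x 8 -> '8F'
  i=39: run of 'A' x 9 -> '9A'

RLE = 8F6A4F4H1F8H8F9A


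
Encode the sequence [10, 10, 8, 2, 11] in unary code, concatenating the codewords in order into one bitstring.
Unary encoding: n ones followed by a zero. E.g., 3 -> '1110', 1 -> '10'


Encode each number as n ones followed by a terminating 0:
  10 -> 11111111110 (11 bits)
  10 -> 11111111110 (11 bits)
  8 -> 111111110 (9 bits)
  2 -> 110 (3 bits)
  11 -> 111111111110 (12 bits)
Total length = 11 + 11 + 9 + 3 + 12 = 46 bits.

Unary([10, 10, 8, 2, 11]) = 1111111111011111111110111111110110111111111110 (46 bits)


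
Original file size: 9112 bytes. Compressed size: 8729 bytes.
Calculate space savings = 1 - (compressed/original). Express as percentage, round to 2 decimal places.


ratio = compressed/original = 8729/9112 = 0.957968
savings = 1 - ratio = 1 - 0.957968 = 0.042032
as a percentage: 0.042032 * 100 = 4.2%

Space savings = 1 - 8729/9112 = 4.2%


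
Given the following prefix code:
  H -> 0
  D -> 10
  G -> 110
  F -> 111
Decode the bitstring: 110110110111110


Decoding step by step:
Bits 110 -> G
Bits 110 -> G
Bits 110 -> G
Bits 111 -> F
Bits 110 -> G


Decoded message: GGGFG


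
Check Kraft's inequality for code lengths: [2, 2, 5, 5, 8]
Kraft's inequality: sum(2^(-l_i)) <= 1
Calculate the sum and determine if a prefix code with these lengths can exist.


Sum = 2^(-2) + 2^(-2) + 2^(-5) + 2^(-5) + 2^(-8)
    = 0.25 + 0.25 + 0.03125 + 0.03125 + 0.00390625
    = 145/256 = 0.56640625
Since 0.56640625 <= 1, Kraft's inequality IS satisfied.
A prefix code with these lengths CAN exist.

Kraft sum = 0.56640625. Satisfied.


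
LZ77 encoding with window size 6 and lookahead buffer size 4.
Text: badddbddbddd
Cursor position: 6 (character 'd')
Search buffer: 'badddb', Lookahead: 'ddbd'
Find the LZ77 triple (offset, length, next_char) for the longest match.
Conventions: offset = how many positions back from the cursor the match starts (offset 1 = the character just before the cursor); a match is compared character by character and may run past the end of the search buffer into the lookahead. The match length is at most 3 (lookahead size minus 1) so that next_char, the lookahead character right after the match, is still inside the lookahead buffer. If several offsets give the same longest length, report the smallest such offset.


Try each offset into the search buffer:
  offset=1 (pos 5, char 'b'): match length 0
  offset=2 (pos 4, char 'd'): match length 1
  offset=3 (pos 3, char 'd'): match length 3
  offset=4 (pos 2, char 'd'): match length 2
  offset=5 (pos 1, char 'a'): match length 0
  offset=6 (pos 0, char 'b'): match length 0
Longest match has length 3 at offset 3.
next_char = character at position 6 + 3 = 9 -> 'd'

Best match: offset=3, length=3 (matching 'ddb' starting at position 3)
LZ77 triple: (3, 3, 'd')


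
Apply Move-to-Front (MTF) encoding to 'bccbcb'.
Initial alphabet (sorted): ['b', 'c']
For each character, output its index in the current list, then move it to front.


MTF encoding:
'b': index 0 in ['b', 'c'] -> ['b', 'c']
'c': index 1 in ['b', 'c'] -> ['c', 'b']
'c': index 0 in ['c', 'b'] -> ['c', 'b']
'b': index 1 in ['c', 'b'] -> ['b', 'c']
'c': index 1 in ['b', 'c'] -> ['c', 'b']
'b': index 1 in ['c', 'b'] -> ['b', 'c']


Output: [0, 1, 0, 1, 1, 1]


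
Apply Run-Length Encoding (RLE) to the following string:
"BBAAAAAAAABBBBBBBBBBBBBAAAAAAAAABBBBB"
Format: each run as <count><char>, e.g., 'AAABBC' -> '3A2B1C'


Scanning runs left to right:
  i=0: run of 'B' x 2 -> '2B'
  i=2: run of 'A' x 8 -> '8A'
  i=10: run of 'B' x 13 -> '13B'
  i=23: run of 'A' x 9 -> '9A'
  i=32: run of 'B' x 5 -> '5B'

RLE = 2B8A13B9A5B


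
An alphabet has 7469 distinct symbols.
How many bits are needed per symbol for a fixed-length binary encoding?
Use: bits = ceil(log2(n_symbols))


log2(7469) = 12.8667
Bracket: 2^12 = 4096 < 7469 <= 2^13 = 8192
So ceil(log2(7469)) = 13

bits = ceil(log2(7469)) = ceil(12.8667) = 13 bits


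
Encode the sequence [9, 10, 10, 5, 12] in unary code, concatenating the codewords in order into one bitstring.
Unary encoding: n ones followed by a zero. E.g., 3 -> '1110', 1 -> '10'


Encode each number as n ones followed by a terminating 0:
  9 -> 1111111110 (10 bits)
  10 -> 11111111110 (11 bits)
  10 -> 11111111110 (11 bits)
  5 -> 111110 (6 bits)
  12 -> 1111111111110 (13 bits)
Total length = 10 + 11 + 11 + 6 + 13 = 51 bits.

Unary([9, 10, 10, 5, 12]) = 111111111011111111110111111111101111101111111111110 (51 bits)


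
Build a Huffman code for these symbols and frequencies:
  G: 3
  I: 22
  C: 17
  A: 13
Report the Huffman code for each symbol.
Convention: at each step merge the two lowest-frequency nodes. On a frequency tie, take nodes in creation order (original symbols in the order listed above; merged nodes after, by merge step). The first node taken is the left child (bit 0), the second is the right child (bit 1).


Huffman tree construction:
Step 1: Merge G(3) + A(13) = 16
Step 2: Merge (G+A)(16) + C(17) = 33
Step 3: Merge I(22) + ((G+A)+C)(33) = 55
Read each symbol's code off the tree from the root (left child = 0, right child = 1).

Codes:
  G: 100 (length 3)
  I: 0 (length 1)
  C: 11 (length 2)
  A: 101 (length 3)
Average code length: 104/55 = 1.8909 bits/symbol


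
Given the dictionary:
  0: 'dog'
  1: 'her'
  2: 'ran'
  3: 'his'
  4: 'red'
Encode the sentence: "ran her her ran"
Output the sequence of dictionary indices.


Look up each word in the dictionary:
  'ran' -> 2
  'her' -> 1
  'her' -> 1
  'ran' -> 2

Encoded: [2, 1, 1, 2]


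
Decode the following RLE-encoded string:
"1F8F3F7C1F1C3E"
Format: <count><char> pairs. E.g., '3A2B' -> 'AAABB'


Expanding each <count><char> pair:
  1F -> 'F'
  8F -> 'FFFFFFFF'
  3F -> 'FFF'
  7C -> 'CCCCCCC'
  1F -> 'F'
  1C -> 'C'
  3E -> 'EEE'

Decoded = FFFFFFFFFFFFCCCCCCCFCEEE


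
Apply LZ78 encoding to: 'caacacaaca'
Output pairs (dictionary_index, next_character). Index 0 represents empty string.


LZ78 encoding steps:
Dictionary: {0: ''}
Step 1: w='' (idx 0), next='c' -> output (0, 'c'), add 'c' as idx 1
Step 2: w='' (idx 0), next='a' -> output (0, 'a'), add 'a' as idx 2
Step 3: w='a' (idx 2), next='c' -> output (2, 'c'), add 'ac' as idx 3
Step 4: w='ac' (idx 3), next='a' -> output (3, 'a'), add 'aca' as idx 4
Step 5: w='aca' (idx 4), end of input -> output (4, '')


Encoded: [(0, 'c'), (0, 'a'), (2, 'c'), (3, 'a'), (4, '')]


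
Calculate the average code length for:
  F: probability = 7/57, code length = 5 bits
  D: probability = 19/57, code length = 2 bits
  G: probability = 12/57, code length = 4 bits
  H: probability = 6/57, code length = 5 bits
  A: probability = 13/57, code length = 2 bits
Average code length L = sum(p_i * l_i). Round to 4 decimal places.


Weighted contributions p_i * l_i:
  F: (7/57) * 5 = 35/57
  D: (19/57) * 2 = 38/57
  G: (12/57) * 4 = 48/57
  H: (6/57) * 5 = 30/57
  A: (13/57) * 2 = 26/57
Sum = (35 + 38 + 48 + 30 + 26)/57 = 177/57

L = 177/57 = 3.1053 bits/symbol


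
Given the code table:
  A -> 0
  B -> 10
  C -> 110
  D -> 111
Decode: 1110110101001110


Decoding:
111 -> D
0 -> A
110 -> C
10 -> B
10 -> B
0 -> A
111 -> D
0 -> A


Result: DACBBADA


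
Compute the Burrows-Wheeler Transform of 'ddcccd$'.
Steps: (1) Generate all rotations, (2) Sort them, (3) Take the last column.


Rotations (sorted):
  0: $ddcccd -> last char: d
  1: cccd$dd -> last char: d
  2: ccd$ddc -> last char: c
  3: cd$ddcc -> last char: c
  4: d$ddccc -> last char: c
  5: dcccd$d -> last char: d
  6: ddcccd$ -> last char: $


BWT = ddcccd$


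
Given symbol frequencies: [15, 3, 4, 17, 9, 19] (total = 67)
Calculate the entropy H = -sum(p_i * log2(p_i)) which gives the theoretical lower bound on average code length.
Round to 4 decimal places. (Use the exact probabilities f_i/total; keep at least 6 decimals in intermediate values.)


Per-symbol terms -p_i * log2(p_i) with p_i = f_i/67:
  p = 15/67 = 0.223881: log2(p) = -2.159199, -p*log2(p) = 0.483403
  p = 3/67 = 0.044776: log2(p) = -4.481127, -p*log2(p) = 0.200647
  p = 4/67 = 0.059701: log2(p) = -4.066089, -p*log2(p) = 0.242752
  p = 17/67 = 0.253731: log2(p) = -1.978626, -p*log2(p) = 0.502040
  p = 9/67 = 0.134328: log2(p) = -2.896164, -p*log2(p) = 0.389037
  p = 19/67 = 0.283582: log2(p) = -1.818162, -p*log2(p) = 0.515598
H = 0.483403 + 0.200647 + 0.242752 + 0.502040 + 0.389037 + 0.515598 = 2.333477

H = 2.3335 bits/symbol


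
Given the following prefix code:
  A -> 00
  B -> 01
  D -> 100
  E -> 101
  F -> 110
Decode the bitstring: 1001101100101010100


Decoding step by step:
Bits 100 -> D
Bits 110 -> F
Bits 110 -> F
Bits 01 -> B
Bits 01 -> B
Bits 01 -> B
Bits 01 -> B
Bits 00 -> A


Decoded message: DFFBBBBA


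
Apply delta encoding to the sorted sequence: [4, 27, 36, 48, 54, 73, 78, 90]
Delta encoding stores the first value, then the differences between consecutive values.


First value: 4
Deltas:
  27 - 4 = 23
  36 - 27 = 9
  48 - 36 = 12
  54 - 48 = 6
  73 - 54 = 19
  78 - 73 = 5
  90 - 78 = 12


Delta encoded: [4, 23, 9, 12, 6, 19, 5, 12]


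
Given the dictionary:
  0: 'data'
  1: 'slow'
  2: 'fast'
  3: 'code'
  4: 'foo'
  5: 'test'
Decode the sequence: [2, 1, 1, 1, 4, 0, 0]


Look up each index in the dictionary:
  2 -> 'fast'
  1 -> 'slow'
  1 -> 'slow'
  1 -> 'slow'
  4 -> 'foo'
  0 -> 'data'
  0 -> 'data'

Decoded: "fast slow slow slow foo data data"


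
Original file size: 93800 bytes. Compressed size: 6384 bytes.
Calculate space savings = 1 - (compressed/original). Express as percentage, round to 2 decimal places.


ratio = compressed/original = 6384/93800 = 0.06806
savings = 1 - ratio = 1 - 0.06806 = 0.93194
as a percentage: 0.93194 * 100 = 93.19%

Space savings = 1 - 6384/93800 = 93.19%


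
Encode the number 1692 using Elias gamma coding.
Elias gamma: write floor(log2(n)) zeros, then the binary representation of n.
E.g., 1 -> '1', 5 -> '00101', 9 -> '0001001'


num_bits = floor(log2(1692)) + 1 = 11
leading_zeros = num_bits - 1 = 10
binary(1692) = 11010011100

Elias gamma(1692) = '0000000000' + '11010011100' = 000000000011010011100 (21 bits)


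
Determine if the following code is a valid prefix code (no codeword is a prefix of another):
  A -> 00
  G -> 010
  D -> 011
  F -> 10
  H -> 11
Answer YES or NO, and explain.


Checking each pair (does one codeword prefix another?):
  A='00' vs G='010': no prefix
  A='00' vs D='011': no prefix
  A='00' vs F='10': no prefix
  A='00' vs H='11': no prefix
  G='010' vs A='00': no prefix
  G='010' vs D='011': no prefix
  G='010' vs F='10': no prefix
  G='010' vs H='11': no prefix
  D='011' vs A='00': no prefix
  D='011' vs G='010': no prefix
  D='011' vs F='10': no prefix
  D='011' vs H='11': no prefix
  F='10' vs A='00': no prefix
  F='10' vs G='010': no prefix
  F='10' vs D='011': no prefix
  F='10' vs H='11': no prefix
  H='11' vs A='00': no prefix
  H='11' vs G='010': no prefix
  H='11' vs D='011': no prefix
  H='11' vs F='10': no prefix
No violation found over all pairs.

YES -- this is a valid prefix code. No codeword is a prefix of any other codeword.


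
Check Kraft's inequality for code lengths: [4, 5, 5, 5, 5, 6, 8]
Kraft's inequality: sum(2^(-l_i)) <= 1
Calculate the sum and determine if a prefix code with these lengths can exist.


Sum = 2^(-4) + 2^(-5) + 2^(-5) + 2^(-5) + 2^(-5) + 2^(-6) + 2^(-8)
    = 0.0625 + 0.03125 + 0.03125 + 0.03125 + 0.03125 + 0.015625 + 0.00390625
    = 53/256 = 0.20703125
Since 0.20703125 <= 1, Kraft's inequality IS satisfied.
A prefix code with these lengths CAN exist.

Kraft sum = 0.20703125. Satisfied.


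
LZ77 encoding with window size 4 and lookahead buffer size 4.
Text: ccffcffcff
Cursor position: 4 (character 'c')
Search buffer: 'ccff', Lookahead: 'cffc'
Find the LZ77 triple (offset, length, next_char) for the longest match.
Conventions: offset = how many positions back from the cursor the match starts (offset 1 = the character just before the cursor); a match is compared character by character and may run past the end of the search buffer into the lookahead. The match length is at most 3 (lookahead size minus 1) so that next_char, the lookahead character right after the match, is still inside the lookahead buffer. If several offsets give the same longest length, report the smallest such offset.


Try each offset into the search buffer:
  offset=1 (pos 3, char 'f'): match length 0
  offset=2 (pos 2, char 'f'): match length 0
  offset=3 (pos 1, char 'c'): match length 3
  offset=4 (pos 0, char 'c'): match length 1
Longest match has length 3 at offset 3.
next_char = character at position 4 + 3 = 7 -> 'c'

Best match: offset=3, length=3 (matching 'cff' starting at position 1)
LZ77 triple: (3, 3, 'c')


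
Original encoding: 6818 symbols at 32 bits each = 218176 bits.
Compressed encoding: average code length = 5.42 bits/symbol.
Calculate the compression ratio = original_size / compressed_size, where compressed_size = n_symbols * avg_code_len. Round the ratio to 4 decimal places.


original_size = n_symbols * orig_bits = 6818 * 32 = 218176 bits
compressed_size = n_symbols * avg_code_len = 6818 * 5.42 = 36953.56 bits
ratio = original_size / compressed_size = 218176 / 36953.56 = 5.9041

Compression ratio = 5.9041


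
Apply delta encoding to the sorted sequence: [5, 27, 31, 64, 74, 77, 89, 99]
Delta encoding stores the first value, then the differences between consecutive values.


First value: 5
Deltas:
  27 - 5 = 22
  31 - 27 = 4
  64 - 31 = 33
  74 - 64 = 10
  77 - 74 = 3
  89 - 77 = 12
  99 - 89 = 10


Delta encoded: [5, 22, 4, 33, 10, 3, 12, 10]


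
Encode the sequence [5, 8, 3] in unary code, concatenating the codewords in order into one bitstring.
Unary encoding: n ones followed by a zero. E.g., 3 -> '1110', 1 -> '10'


Encode each number as n ones followed by a terminating 0:
  5 -> 111110 (6 bits)
  8 -> 111111110 (9 bits)
  3 -> 1110 (4 bits)
Total length = 6 + 9 + 4 = 19 bits.

Unary([5, 8, 3]) = 1111101111111101110 (19 bits)
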